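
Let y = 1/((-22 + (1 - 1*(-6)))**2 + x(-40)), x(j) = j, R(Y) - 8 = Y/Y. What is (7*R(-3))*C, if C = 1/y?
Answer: 11655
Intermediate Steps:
R(Y) = 9 (R(Y) = 8 + Y/Y = 8 + 1 = 9)
y = 1/185 (y = 1/((-22 + (1 - 1*(-6)))**2 - 40) = 1/((-22 + (1 + 6))**2 - 40) = 1/((-22 + 7)**2 - 40) = 1/((-15)**2 - 40) = 1/(225 - 40) = 1/185 ≈ 0.0054054)
C = 185 (C = 1/(1/185) = 185)
(7*R(-3))*C = (7*9)*185 = 63*185 = 11655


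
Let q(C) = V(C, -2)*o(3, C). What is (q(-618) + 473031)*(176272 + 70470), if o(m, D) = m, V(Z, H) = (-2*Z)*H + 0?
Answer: 114886776330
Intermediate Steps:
V(Z, H) = -2*H*Z (V(Z, H) = -2*H*Z + 0 = -2*H*Z)
q(C) = 12*C (q(C) = -2*(-2)*C*3 = (4*C)*3 = 12*C)
(q(-618) + 473031)*(176272 + 70470) = (12*(-618) + 473031)*(176272 + 70470) = (-7416 + 473031)*246742 = 465615*246742 = 114886776330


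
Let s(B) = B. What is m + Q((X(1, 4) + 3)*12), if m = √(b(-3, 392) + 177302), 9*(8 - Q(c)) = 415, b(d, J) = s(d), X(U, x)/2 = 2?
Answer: -343/9 + √177299 ≈ 382.96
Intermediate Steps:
X(U, x) = 4 (X(U, x) = 2*2 = 4)
b(d, J) = d
Q(c) = -343/9 (Q(c) = 8 - ⅑*415 = 8 - 415/9 = -343/9)
m = √177299 (m = √(-3 + 177302) = √177299 ≈ 421.07)
m + Q((X(1, 4) + 3)*12) = √177299 - 343/9 = -343/9 + √177299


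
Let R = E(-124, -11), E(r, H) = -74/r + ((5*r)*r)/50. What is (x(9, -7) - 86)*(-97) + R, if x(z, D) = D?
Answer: 3273351/310 ≈ 10559.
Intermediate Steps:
E(r, H) = -74/r + r²/10 (E(r, H) = -74/r + (5*r²)*(1/50) = -74/r + r²/10)
R = 476841/310 (R = (⅒)*(-740 + (-124)³)/(-124) = (⅒)*(-1/124)*(-740 - 1906624) = (⅒)*(-1/124)*(-1907364) = 476841/310 ≈ 1538.2)
(x(9, -7) - 86)*(-97) + R = (-7 - 86)*(-97) + 476841/310 = -93*(-97) + 476841/310 = 9021 + 476841/310 = 3273351/310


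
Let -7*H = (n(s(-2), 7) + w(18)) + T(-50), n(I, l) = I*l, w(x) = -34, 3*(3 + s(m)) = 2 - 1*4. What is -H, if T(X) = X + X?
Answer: -479/21 ≈ -22.810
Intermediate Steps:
s(m) = -11/3 (s(m) = -3 + (2 - 1*4)/3 = -3 + (2 - 4)/3 = -3 + (⅓)*(-2) = -3 - ⅔ = -11/3)
T(X) = 2*X
H = 479/21 (H = -((-11/3*7 - 34) + 2*(-50))/7 = -((-77/3 - 34) - 100)/7 = -(-179/3 - 100)/7 = -⅐*(-479/3) = 479/21 ≈ 22.810)
-H = -1*479/21 = -479/21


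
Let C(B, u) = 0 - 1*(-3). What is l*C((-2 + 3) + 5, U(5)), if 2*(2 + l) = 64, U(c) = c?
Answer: 90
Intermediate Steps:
C(B, u) = 3 (C(B, u) = 0 + 3 = 3)
l = 30 (l = -2 + (½)*64 = -2 + 32 = 30)
l*C((-2 + 3) + 5, U(5)) = 30*3 = 90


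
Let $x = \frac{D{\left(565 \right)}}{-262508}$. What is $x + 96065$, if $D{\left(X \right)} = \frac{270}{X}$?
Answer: $\frac{1424807452603}{14831702} \approx 96065.0$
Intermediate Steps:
$x = - \frac{27}{14831702}$ ($x = \frac{270 \cdot \frac{1}{565}}{-262508} = 270 \cdot \frac{1}{565} \left(- \frac{1}{262508}\right) = \frac{54}{113} \left(- \frac{1}{262508}\right) = - \frac{27}{14831702} \approx -1.8204 \cdot 10^{-6}$)
$x + 96065 = - \frac{27}{14831702} + 96065 = \frac{1424807452603}{14831702}$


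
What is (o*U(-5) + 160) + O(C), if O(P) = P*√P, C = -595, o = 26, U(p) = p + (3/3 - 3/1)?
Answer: -22 - 595*I*√595 ≈ -22.0 - 14514.0*I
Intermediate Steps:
U(p) = -2 + p (U(p) = p + (3*(⅓) - 3*1) = p + (1 - 3) = p - 2 = -2 + p)
O(P) = P^(3/2)
(o*U(-5) + 160) + O(C) = (26*(-2 - 5) + 160) + (-595)^(3/2) = (26*(-7) + 160) - 595*I*√595 = (-182 + 160) - 595*I*√595 = -22 - 595*I*√595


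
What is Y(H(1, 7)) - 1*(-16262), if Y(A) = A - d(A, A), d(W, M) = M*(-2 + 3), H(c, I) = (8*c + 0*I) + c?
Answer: 16262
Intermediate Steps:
H(c, I) = 9*c (H(c, I) = (8*c + 0) + c = 8*c + c = 9*c)
d(W, M) = M (d(W, M) = M*1 = M)
Y(A) = 0 (Y(A) = A - A = 0)
Y(H(1, 7)) - 1*(-16262) = 0 - 1*(-16262) = 0 + 16262 = 16262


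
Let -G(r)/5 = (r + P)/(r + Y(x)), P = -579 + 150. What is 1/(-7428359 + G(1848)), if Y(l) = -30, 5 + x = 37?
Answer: -606/4501587919 ≈ -1.3462e-7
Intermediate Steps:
x = 32 (x = -5 + 37 = 32)
P = -429
G(r) = -5*(-429 + r)/(-30 + r) (G(r) = -5*(r - 429)/(r - 30) = -5*(-429 + r)/(-30 + r))
1/(-7428359 + G(1848)) = 1/(-7428359 + 5*(429 - 1*1848)/(-30 + 1848)) = 1/(-7428359 + 5*(429 - 1848)/1818) = 1/(-7428359 + 5*(1/1818)*(-1419)) = 1/(-7428359 - 2365/606) = 1/(-4501587919/606) = -606/4501587919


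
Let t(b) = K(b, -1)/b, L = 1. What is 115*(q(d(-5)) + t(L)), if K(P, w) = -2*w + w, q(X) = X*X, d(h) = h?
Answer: 2990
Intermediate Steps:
q(X) = X²
K(P, w) = -w
t(b) = 1/b (t(b) = (-1*(-1))/b = 1/b)
115*(q(d(-5)) + t(L)) = 115*((-5)² + 1/1) = 115*(25 + 1) = 115*26 = 2990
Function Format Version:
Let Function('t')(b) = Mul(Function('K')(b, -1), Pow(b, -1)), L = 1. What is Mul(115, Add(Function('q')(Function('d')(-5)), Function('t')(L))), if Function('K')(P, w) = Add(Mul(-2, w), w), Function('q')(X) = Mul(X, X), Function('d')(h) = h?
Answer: 2990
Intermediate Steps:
Function('q')(X) = Pow(X, 2)
Function('K')(P, w) = Mul(-1, w)
Function('t')(b) = Pow(b, -1) (Function('t')(b) = Mul(Mul(-1, -1), Pow(b, -1)) = Mul(1, Pow(b, -1)) = Pow(b, -1))
Mul(115, Add(Function('q')(Function('d')(-5)), Function('t')(L))) = Mul(115, Add(Pow(-5, 2), Pow(1, -1))) = Mul(115, Add(25, 1)) = Mul(115, 26) = 2990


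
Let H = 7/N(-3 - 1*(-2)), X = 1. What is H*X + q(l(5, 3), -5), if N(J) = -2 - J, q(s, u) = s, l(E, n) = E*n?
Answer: 8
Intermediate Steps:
H = -7 (H = 7/(-2 - (-3 - 1*(-2))) = 7/(-2 - (-3 + 2)) = 7/(-2 - 1*(-1)) = 7/(-2 + 1) = 7/(-1) = 7*(-1) = -7)
H*X + q(l(5, 3), -5) = -7*1 + 5*3 = -7 + 15 = 8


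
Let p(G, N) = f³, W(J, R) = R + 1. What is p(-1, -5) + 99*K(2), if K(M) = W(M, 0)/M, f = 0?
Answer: 99/2 ≈ 49.500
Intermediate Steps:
W(J, R) = 1 + R
p(G, N) = 0 (p(G, N) = 0³ = 0)
K(M) = 1/M (K(M) = (1 + 0)/M = 1/M)
p(-1, -5) + 99*K(2) = 0 + 99/2 = 99/2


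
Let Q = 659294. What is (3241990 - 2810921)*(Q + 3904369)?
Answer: 1967253645747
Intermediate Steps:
(3241990 - 2810921)*(Q + 3904369) = (3241990 - 2810921)*(659294 + 3904369) = 431069*4563663 = 1967253645747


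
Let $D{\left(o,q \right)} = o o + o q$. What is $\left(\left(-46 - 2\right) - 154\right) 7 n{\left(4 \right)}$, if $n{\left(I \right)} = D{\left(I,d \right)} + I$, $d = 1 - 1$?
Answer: $-28280$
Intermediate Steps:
$d = 0$ ($d = 1 - 1 = 0$)
$D{\left(o,q \right)} = o^{2} + o q$
$n{\left(I \right)} = I + I^{2}$ ($n{\left(I \right)} = I \left(I + 0\right) + I = I I + I = I^{2} + I = I + I^{2}$)
$\left(\left(-46 - 2\right) - 154\right) 7 n{\left(4 \right)} = \left(\left(-46 - 2\right) - 154\right) 7 \cdot 4 \left(1 + 4\right) = \left(-48 - 154\right) 7 \cdot 4 \cdot 5 = - 202 \cdot 7 \cdot 20 = \left(-202\right) 140 = -28280$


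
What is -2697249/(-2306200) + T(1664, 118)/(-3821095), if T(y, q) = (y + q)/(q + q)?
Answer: 121615841595909/103984069610200 ≈ 1.1696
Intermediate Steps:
T(y, q) = (q + y)/(2*q) (T(y, q) = (q + y)/((2*q)) = (q + y)*(1/(2*q)) = (q + y)/(2*q))
-2697249/(-2306200) + T(1664, 118)/(-3821095) = -2697249/(-2306200) + ((½)*(118 + 1664)/118)/(-3821095) = -2697249*(-1/2306200) + ((½)*(1/118)*1782)*(-1/3821095) = 2697249/2306200 + (891/118)*(-1/3821095) = 2697249/2306200 - 891/450889210 = 121615841595909/103984069610200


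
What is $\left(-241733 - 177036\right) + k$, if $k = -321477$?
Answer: $-740246$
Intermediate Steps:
$\left(-241733 - 177036\right) + k = \left(-241733 - 177036\right) - 321477 = -418769 - 321477 = -740246$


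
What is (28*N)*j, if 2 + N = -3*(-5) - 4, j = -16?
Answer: -4032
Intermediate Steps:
N = 9 (N = -2 + (-3*(-5) - 4) = -2 + (15 - 4) = -2 + 11 = 9)
(28*N)*j = (28*9)*(-16) = 252*(-16) = -4032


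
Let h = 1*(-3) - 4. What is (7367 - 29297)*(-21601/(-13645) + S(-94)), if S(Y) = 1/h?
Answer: -603346932/19103 ≈ -31584.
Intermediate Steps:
h = -7 (h = -3 - 4 = -7)
S(Y) = -⅐ (S(Y) = 1/(-7) = -⅐)
(7367 - 29297)*(-21601/(-13645) + S(-94)) = (7367 - 29297)*(-21601/(-13645) - ⅐) = -21930*(-21601*(-1/13645) - ⅐) = -21930*(21601/13645 - ⅐) = -21930*137562/95515 = -603346932/19103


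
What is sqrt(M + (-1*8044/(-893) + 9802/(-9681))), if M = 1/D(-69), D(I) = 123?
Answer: sqrt(111724106421741653)/118150151 ≈ 2.8290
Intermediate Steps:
M = 1/123 ≈ 0.0081301
sqrt(M + (-1*8044/(-893) + 9802/(-9681))) = sqrt(1/123 + (-1*8044/(-893) + 9802/(-9681))) = sqrt(1/123 + (-8044*(-1/893) + 9802*(-1/9681))) = sqrt(1/123 + (8044/893 - 9802/9681)) = sqrt(1/123 + 69120778/8645133) = sqrt(945611203/118150151) = sqrt(111724106421741653)/118150151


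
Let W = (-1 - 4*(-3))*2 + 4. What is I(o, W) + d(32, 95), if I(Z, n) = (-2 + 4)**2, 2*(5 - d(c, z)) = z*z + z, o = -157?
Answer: -4551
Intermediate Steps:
d(c, z) = 5 - z/2 - z**2/2 (d(c, z) = 5 - (z*z + z)/2 = 5 - (z**2 + z)/2 = 5 - (z + z**2)/2 = 5 + (-z/2 - z**2/2) = 5 - z/2 - z**2/2)
W = 26 (W = (-1 + 12)*2 + 4 = 11*2 + 4 = 22 + 4 = 26)
I(Z, n) = 4 (I(Z, n) = 2**2 = 4)
I(o, W) + d(32, 95) = 4 + (5 - 1/2*95 - 1/2*95**2) = 4 + (5 - 95/2 - 1/2*9025) = 4 + (5 - 95/2 - 9025/2) = 4 - 4555 = -4551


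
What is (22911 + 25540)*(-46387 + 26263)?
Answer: -975027924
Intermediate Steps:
(22911 + 25540)*(-46387 + 26263) = 48451*(-20124) = -975027924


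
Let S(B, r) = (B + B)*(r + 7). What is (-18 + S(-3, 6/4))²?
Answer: 4761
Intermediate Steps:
S(B, r) = 2*B*(7 + r) (S(B, r) = (2*B)*(7 + r) = 2*B*(7 + r))
(-18 + S(-3, 6/4))² = (-18 + 2*(-3)*(7 + 6/4))² = (-18 + 2*(-3)*(7 + 6*(¼)))² = (-18 + 2*(-3)*(7 + 3/2))² = (-18 + 2*(-3)*(17/2))² = (-18 - 51)² = (-69)² = 4761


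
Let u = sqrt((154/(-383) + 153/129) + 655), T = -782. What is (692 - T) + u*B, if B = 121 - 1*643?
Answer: 1474 - 522*sqrt(177866945714)/16469 ≈ -11894.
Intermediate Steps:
B = -522 (B = 121 - 643 = -522)
u = sqrt(177866945714)/16469 (u = sqrt((154*(-1/383) + 153*(1/129)) + 655) = sqrt((-154/383 + 51/43) + 655) = sqrt(12911/16469 + 655) = sqrt(10800106/16469) = sqrt(177866945714)/16469 ≈ 25.608)
(692 - T) + u*B = (692 - 1*(-782)) + (sqrt(177866945714)/16469)*(-522) = (692 + 782) - 522*sqrt(177866945714)/16469 = 1474 - 522*sqrt(177866945714)/16469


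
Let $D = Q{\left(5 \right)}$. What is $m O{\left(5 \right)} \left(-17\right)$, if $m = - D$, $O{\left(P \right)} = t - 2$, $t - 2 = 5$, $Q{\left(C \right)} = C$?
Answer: $425$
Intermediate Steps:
$t = 7$ ($t = 2 + 5 = 7$)
$D = 5$
$O{\left(P \right)} = 5$ ($O{\left(P \right)} = 7 - 2 = 5$)
$m = -5$ ($m = \left(-1\right) 5 = -5$)
$m O{\left(5 \right)} \left(-17\right) = \left(-5\right) 5 \left(-17\right) = \left(-25\right) \left(-17\right) = 425$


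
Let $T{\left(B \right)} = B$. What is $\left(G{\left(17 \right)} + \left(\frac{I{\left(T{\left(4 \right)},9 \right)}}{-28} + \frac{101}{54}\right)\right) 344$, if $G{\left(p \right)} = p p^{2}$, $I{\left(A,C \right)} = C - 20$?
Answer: $\frac{319570754}{189} \approx 1.6909 \cdot 10^{6}$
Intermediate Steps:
$I{\left(A,C \right)} = -20 + C$ ($I{\left(A,C \right)} = C - 20 = -20 + C$)
$G{\left(p \right)} = p^{3}$
$\left(G{\left(17 \right)} + \left(\frac{I{\left(T{\left(4 \right)},9 \right)}}{-28} + \frac{101}{54}\right)\right) 344 = \left(17^{3} + \left(\frac{-20 + 9}{-28} + \frac{101}{54}\right)\right) 344 = \left(4913 + \left(\left(-11\right) \left(- \frac{1}{28}\right) + 101 \cdot \frac{1}{54}\right)\right) 344 = \left(4913 + \left(\frac{11}{28} + \frac{101}{54}\right)\right) 344 = \left(4913 + \frac{1711}{756}\right) 344 = \frac{3715939}{756} \cdot 344 = \frac{319570754}{189}$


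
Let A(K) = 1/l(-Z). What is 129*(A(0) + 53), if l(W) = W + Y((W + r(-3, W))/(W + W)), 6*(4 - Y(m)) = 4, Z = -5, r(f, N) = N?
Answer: 171312/25 ≈ 6852.5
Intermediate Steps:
Y(m) = 10/3 (Y(m) = 4 - 1/6*4 = 4 - 2/3 = 10/3)
l(W) = 10/3 + W (l(W) = W + 10/3 = 10/3 + W)
A(K) = 3/25 (A(K) = 1/(10/3 - 1*(-5)) = 1/(10/3 + 5) = 1/(25/3) = 3/25)
129*(A(0) + 53) = 129*(3/25 + 53) = 129*(1328/25) = 171312/25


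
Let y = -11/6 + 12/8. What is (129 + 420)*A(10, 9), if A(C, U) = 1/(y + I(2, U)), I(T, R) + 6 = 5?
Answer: -1647/4 ≈ -411.75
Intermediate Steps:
I(T, R) = -1 (I(T, R) = -6 + 5 = -1)
y = -⅓ (y = -11*⅙ + 12*(⅛) = -11/6 + 3/2 = -⅓ ≈ -0.33333)
A(C, U) = -¾ (A(C, U) = 1/(-⅓ - 1) = 1/(-4/3) = -¾)
(129 + 420)*A(10, 9) = (129 + 420)*(-¾) = 549*(-¾) = -1647/4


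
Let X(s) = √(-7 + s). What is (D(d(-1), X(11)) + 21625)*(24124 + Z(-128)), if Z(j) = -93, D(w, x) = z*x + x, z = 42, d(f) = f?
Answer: 521737041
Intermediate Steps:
D(w, x) = 43*x (D(w, x) = 42*x + x = 43*x)
(D(d(-1), X(11)) + 21625)*(24124 + Z(-128)) = (43*√(-7 + 11) + 21625)*(24124 - 93) = (43*√4 + 21625)*24031 = (43*2 + 21625)*24031 = (86 + 21625)*24031 = 21711*24031 = 521737041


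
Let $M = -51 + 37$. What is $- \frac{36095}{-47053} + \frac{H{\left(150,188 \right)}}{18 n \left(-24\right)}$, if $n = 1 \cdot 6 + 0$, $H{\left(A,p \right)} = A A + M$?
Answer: $- \frac{482237759}{60980688} \approx -7.908$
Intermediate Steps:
$M = -14$
$H{\left(A,p \right)} = -14 + A^{2}$ ($H{\left(A,p \right)} = A A - 14 = A^{2} - 14 = -14 + A^{2}$)
$n = 6$ ($n = 6 + 0 = 6$)
$- \frac{36095}{-47053} + \frac{H{\left(150,188 \right)}}{18 n \left(-24\right)} = - \frac{36095}{-47053} + \frac{-14 + 150^{2}}{18 \cdot 6 \left(-24\right)} = \left(-36095\right) \left(- \frac{1}{47053}\right) + \frac{-14 + 22500}{108 \left(-24\right)} = \frac{36095}{47053} + \frac{22486}{-2592} = \frac{36095}{47053} + 22486 \left(- \frac{1}{2592}\right) = \frac{36095}{47053} - \frac{11243}{1296} = - \frac{482237759}{60980688}$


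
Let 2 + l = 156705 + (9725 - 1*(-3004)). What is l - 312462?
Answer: -143030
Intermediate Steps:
l = 169432 (l = -2 + (156705 + (9725 - 1*(-3004))) = -2 + (156705 + (9725 + 3004)) = -2 + (156705 + 12729) = -2 + 169434 = 169432)
l - 312462 = 169432 - 312462 = -143030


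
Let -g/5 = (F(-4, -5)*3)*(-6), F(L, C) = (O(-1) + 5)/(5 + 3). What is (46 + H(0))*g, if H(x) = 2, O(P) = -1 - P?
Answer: 2700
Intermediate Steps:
F(L, C) = 5/8 (F(L, C) = ((-1 - 1*(-1)) + 5)/(5 + 3) = ((-1 + 1) + 5)/8 = (0 + 5)*(⅛) = 5*(⅛) = 5/8)
g = 225/4 (g = -5*(5/8)*3*(-6) = -75*(-6)/8 = -5*(-45/4) = 225/4 ≈ 56.250)
(46 + H(0))*g = (46 + 2)*(225/4) = 48*(225/4) = 2700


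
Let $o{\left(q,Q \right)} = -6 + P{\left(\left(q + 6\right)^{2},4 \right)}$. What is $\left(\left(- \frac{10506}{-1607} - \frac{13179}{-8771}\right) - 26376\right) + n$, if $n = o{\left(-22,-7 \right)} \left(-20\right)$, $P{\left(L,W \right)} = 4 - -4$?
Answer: $- \frac{372220113973}{14094997} \approx -26408.0$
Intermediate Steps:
$P{\left(L,W \right)} = 8$ ($P{\left(L,W \right)} = 4 + 4 = 8$)
$o{\left(q,Q \right)} = 2$ ($o{\left(q,Q \right)} = -6 + 8 = 2$)
$n = -40$ ($n = 2 \left(-20\right) = -40$)
$\left(\left(- \frac{10506}{-1607} - \frac{13179}{-8771}\right) - 26376\right) + n = \left(\left(- \frac{10506}{-1607} - \frac{13179}{-8771}\right) - 26376\right) - 40 = \left(\left(\left(-10506\right) \left(- \frac{1}{1607}\right) - - \frac{13179}{8771}\right) - 26376\right) - 40 = \left(\left(\frac{10506}{1607} + \frac{13179}{8771}\right) - 26376\right) - 40 = \left(\frac{113326779}{14094997} - 26376\right) - 40 = - \frac{371656314093}{14094997} - 40 = - \frac{372220113973}{14094997}$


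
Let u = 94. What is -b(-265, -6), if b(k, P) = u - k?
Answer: -359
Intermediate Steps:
b(k, P) = 94 - k
-b(-265, -6) = -(94 - 1*(-265)) = -(94 + 265) = -1*359 = -359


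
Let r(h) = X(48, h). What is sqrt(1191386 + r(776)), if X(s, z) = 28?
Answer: sqrt(1191414) ≈ 1091.5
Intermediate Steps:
r(h) = 28
sqrt(1191386 + r(776)) = sqrt(1191386 + 28) = sqrt(1191414)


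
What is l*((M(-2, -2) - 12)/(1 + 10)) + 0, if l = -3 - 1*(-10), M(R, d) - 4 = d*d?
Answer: -28/11 ≈ -2.5455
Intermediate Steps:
M(R, d) = 4 + d² (M(R, d) = 4 + d*d = 4 + d²)
l = 7 (l = -3 + 10 = 7)
l*((M(-2, -2) - 12)/(1 + 10)) + 0 = 7*(((4 + (-2)²) - 12)/(1 + 10)) + 0 = 7*(((4 + 4) - 12)/11) + 0 = 7*((8 - 12)*(1/11)) + 0 = 7*(-4*1/11) + 0 = 7*(-4/11) + 0 = -28/11 + 0 = -28/11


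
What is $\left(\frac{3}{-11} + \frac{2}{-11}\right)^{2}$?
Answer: $\frac{25}{121} \approx 0.20661$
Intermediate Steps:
$\left(\frac{3}{-11} + \frac{2}{-11}\right)^{2} = \left(3 \left(- \frac{1}{11}\right) + 2 \left(- \frac{1}{11}\right)\right)^{2} = \left(- \frac{3}{11} - \frac{2}{11}\right)^{2} = \left(- \frac{5}{11}\right)^{2} = \frac{25}{121}$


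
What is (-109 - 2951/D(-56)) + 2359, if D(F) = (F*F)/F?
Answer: 128951/56 ≈ 2302.7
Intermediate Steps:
D(F) = F (D(F) = F**2/F = F)
(-109 - 2951/D(-56)) + 2359 = (-109 - 2951/(-56)) + 2359 = (-109 - 2951*(-1/56)) + 2359 = (-109 + 2951/56) + 2359 = -3153/56 + 2359 = 128951/56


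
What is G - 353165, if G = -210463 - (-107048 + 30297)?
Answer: -486877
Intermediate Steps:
G = -133712 (G = -210463 - 1*(-76751) = -210463 + 76751 = -133712)
G - 353165 = -133712 - 353165 = -486877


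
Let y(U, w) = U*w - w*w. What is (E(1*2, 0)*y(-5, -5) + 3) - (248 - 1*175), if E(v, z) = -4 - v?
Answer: -70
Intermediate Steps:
y(U, w) = -w**2 + U*w (y(U, w) = U*w - w**2 = -w**2 + U*w)
(E(1*2, 0)*y(-5, -5) + 3) - (248 - 1*175) = ((-4 - 2)*(-5*(-5 - 1*(-5))) + 3) - (248 - 1*175) = ((-4 - 1*2)*(-5*(-5 + 5)) + 3) - (248 - 175) = ((-4 - 2)*(-5*0) + 3) - 1*73 = (-6*0 + 3) - 73 = (0 + 3) - 73 = 3 - 73 = -70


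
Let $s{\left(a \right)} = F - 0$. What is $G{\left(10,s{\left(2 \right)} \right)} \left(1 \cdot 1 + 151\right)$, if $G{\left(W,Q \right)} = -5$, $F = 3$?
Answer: $-760$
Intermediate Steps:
$s{\left(a \right)} = 3$ ($s{\left(a \right)} = 3 - 0 = 3 + 0 = 3$)
$G{\left(10,s{\left(2 \right)} \right)} \left(1 \cdot 1 + 151\right) = - 5 \left(1 \cdot 1 + 151\right) = - 5 \left(1 + 151\right) = \left(-5\right) 152 = -760$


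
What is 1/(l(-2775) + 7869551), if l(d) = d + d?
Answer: 1/7864001 ≈ 1.2716e-7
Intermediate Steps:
l(d) = 2*d
1/(l(-2775) + 7869551) = 1/(2*(-2775) + 7869551) = 1/(-5550 + 7869551) = 1/7864001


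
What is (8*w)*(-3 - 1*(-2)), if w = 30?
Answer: -240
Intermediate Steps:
(8*w)*(-3 - 1*(-2)) = (8*30)*(-3 - 1*(-2)) = 240*(-3 + 2) = 240*(-1) = -240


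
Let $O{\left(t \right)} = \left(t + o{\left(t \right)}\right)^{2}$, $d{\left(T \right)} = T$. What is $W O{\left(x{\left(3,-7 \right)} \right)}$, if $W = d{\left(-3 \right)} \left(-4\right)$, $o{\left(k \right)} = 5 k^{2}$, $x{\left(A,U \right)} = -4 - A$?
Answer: $679728$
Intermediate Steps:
$O{\left(t \right)} = \left(t + 5 t^{2}\right)^{2}$
$W = 12$ ($W = \left(-3\right) \left(-4\right) = 12$)
$W O{\left(x{\left(3,-7 \right)} \right)} = 12 \left(-4 - 3\right)^{2} \left(1 + 5 \left(-4 - 3\right)\right)^{2} = 12 \left(-7\right)^{2} \left(1 + 5 \left(-7\right)\right)^{2} = 12 \cdot 49 \left(1 - 35\right)^{2} = 12 \cdot 49 \left(-34\right)^{2} = 12 \cdot 49 \cdot 1156 = 12 \cdot 56644 = 679728$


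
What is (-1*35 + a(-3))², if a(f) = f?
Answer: 1444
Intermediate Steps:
(-1*35 + a(-3))² = (-1*35 - 3)² = (-35 - 3)² = (-38)² = 1444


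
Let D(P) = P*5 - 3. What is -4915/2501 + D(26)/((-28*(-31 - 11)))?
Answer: -5462413/2941176 ≈ -1.8572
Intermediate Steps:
D(P) = -3 + 5*P (D(P) = 5*P - 3 = -3 + 5*P)
-4915/2501 + D(26)/((-28*(-31 - 11))) = -4915/2501 + (-3 + 5*26)/((-28*(-31 - 11))) = -4915*1/2501 + (-3 + 130)/((-28*(-42))) = -4915/2501 + 127/1176 = -5462413/2941176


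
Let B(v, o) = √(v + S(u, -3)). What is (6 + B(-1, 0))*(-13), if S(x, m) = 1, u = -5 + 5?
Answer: -78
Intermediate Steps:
u = 0
B(v, o) = √(1 + v) (B(v, o) = √(v + 1) = √(1 + v))
(6 + B(-1, 0))*(-13) = (6 + √(1 - 1))*(-13) = (6 + √0)*(-13) = (6 + 0)*(-13) = 6*(-13) = -78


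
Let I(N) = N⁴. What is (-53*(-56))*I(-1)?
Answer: 2968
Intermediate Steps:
(-53*(-56))*I(-1) = -53*(-56)*(-1)⁴ = 2968*1 = 2968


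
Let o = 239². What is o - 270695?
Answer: -213574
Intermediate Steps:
o = 57121
o - 270695 = 57121 - 270695 = -213574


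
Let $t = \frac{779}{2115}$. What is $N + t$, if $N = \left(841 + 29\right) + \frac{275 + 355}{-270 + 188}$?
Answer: $\frac{74807764}{86715} \approx 862.69$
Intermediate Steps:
$t = \frac{779}{2115}$ ($t = 779 \cdot \frac{1}{2115} = \frac{779}{2115} \approx 0.36832$)
$N = \frac{35355}{41}$ ($N = 870 + \frac{630}{-82} = 870 + 630 \left(- \frac{1}{82}\right) = 870 - \frac{315}{41} = \frac{35355}{41} \approx 862.32$)
$N + t = \frac{35355}{41} + \frac{779}{2115} = \frac{74807764}{86715}$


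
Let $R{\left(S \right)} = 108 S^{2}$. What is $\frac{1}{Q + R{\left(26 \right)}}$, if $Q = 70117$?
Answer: $\frac{1}{143125} \approx 6.9869 \cdot 10^{-6}$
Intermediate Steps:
$\frac{1}{Q + R{\left(26 \right)}} = \frac{1}{70117 + 108 \cdot 26^{2}} = \frac{1}{70117 + 108 \cdot 676} = \frac{1}{70117 + 73008} = \frac{1}{143125}$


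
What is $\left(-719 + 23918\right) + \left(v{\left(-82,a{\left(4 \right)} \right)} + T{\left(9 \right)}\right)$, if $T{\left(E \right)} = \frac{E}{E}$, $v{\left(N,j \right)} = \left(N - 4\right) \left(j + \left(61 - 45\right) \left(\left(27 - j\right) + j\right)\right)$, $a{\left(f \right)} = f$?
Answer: $-14296$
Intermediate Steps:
$v{\left(N,j \right)} = \left(-4 + N\right) \left(432 + j\right)$ ($v{\left(N,j \right)} = \left(-4 + N\right) \left(j + 16 \cdot 27\right) = \left(-4 + N\right) \left(j + 432\right) = \left(-4 + N\right) \left(432 + j\right)$)
$T{\left(E \right)} = 1$
$\left(-719 + 23918\right) + \left(v{\left(-82,a{\left(4 \right)} \right)} + T{\left(9 \right)}\right) = \left(-719 + 23918\right) + \left(\left(-1728 - 16 + 432 \left(-82\right) - 328\right) + 1\right) = 23199 + \left(\left(-1728 - 16 - 35424 - 328\right) + 1\right) = 23199 + \left(-37496 + 1\right) = 23199 - 37495 = -14296$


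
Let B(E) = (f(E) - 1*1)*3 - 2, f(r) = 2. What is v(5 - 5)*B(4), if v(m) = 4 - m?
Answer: 4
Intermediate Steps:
B(E) = 1 (B(E) = (2 - 1*1)*3 - 2 = (2 - 1)*3 - 2 = 1*3 - 2 = 3 - 2 = 1)
v(5 - 5)*B(4) = (4 - (5 - 5))*1 = (4 - 1*0)*1 = (4 + 0)*1 = 4*1 = 4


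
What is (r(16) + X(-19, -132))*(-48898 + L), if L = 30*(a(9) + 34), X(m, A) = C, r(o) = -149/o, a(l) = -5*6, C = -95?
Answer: 40705241/8 ≈ 5.0882e+6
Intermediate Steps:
a(l) = -30
X(m, A) = -95
L = 120 (L = 30*(-30 + 34) = 30*4 = 120)
(r(16) + X(-19, -132))*(-48898 + L) = (-149/16 - 95)*(-48898 + 120) = (-149*1/16 - 95)*(-48778) = (-149/16 - 95)*(-48778) = -1669/16*(-48778) = 40705241/8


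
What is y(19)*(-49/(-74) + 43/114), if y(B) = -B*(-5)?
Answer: 10960/111 ≈ 98.739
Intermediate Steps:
y(B) = 5*B
y(19)*(-49/(-74) + 43/114) = (5*19)*(-49/(-74) + 43/114) = 95*(-49*(-1/74) + 43*(1/114)) = 95*(49/74 + 43/114) = 95*(2192/2109) = 10960/111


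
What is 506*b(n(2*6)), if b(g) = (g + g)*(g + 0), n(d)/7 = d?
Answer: 7140672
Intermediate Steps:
n(d) = 7*d
b(g) = 2*g**2 (b(g) = (2*g)*g = 2*g**2)
506*b(n(2*6)) = 506*(2*(7*(2*6))**2) = 506*(2*(7*12)**2) = 506*(2*84**2) = 506*(2*7056) = 506*14112 = 7140672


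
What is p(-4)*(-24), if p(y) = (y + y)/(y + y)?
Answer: -24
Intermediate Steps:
p(y) = 1 (p(y) = (2*y)/((2*y)) = (2*y)*(1/(2*y)) = 1)
p(-4)*(-24) = 1*(-24) = -24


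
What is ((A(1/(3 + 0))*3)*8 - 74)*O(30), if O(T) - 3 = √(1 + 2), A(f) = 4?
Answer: 66 + 22*√3 ≈ 104.11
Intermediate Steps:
O(T) = 3 + √3 (O(T) = 3 + √(1 + 2) = 3 + √3)
((A(1/(3 + 0))*3)*8 - 74)*O(30) = ((4*3)*8 - 74)*(3 + √3) = (12*8 - 74)*(3 + √3) = (96 - 74)*(3 + √3) = 22*(3 + √3) = 66 + 22*√3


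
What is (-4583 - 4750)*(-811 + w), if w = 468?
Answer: 3201219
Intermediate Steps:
(-4583 - 4750)*(-811 + w) = (-4583 - 4750)*(-811 + 468) = -9333*(-343) = 3201219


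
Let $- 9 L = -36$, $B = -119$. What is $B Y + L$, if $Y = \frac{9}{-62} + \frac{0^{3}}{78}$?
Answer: $\frac{1319}{62} \approx 21.274$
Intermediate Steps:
$L = 4$ ($L = \left(- \frac{1}{9}\right) \left(-36\right) = 4$)
$Y = - \frac{9}{62}$ ($Y = 9 \left(- \frac{1}{62}\right) + 0 \cdot \frac{1}{78} = - \frac{9}{62} + 0 = - \frac{9}{62} \approx -0.14516$)
$B Y + L = \left(-119\right) \left(- \frac{9}{62}\right) + 4 = \frac{1071}{62} + 4 = \frac{1319}{62}$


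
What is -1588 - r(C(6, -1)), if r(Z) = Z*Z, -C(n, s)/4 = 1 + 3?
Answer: -1844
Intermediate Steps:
C(n, s) = -16 (C(n, s) = -4*(1 + 3) = -4*4 = -16)
r(Z) = Z²
-1588 - r(C(6, -1)) = -1588 - 1*(-16)² = -1588 - 1*256 = -1588 - 256 = -1844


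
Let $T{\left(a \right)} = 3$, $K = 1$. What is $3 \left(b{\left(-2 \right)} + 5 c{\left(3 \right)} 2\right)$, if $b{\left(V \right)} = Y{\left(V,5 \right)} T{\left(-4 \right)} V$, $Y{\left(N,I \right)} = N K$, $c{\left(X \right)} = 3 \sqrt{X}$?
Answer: $36 + 90 \sqrt{3} \approx 191.88$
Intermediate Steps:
$Y{\left(N,I \right)} = N$ ($Y{\left(N,I \right)} = N 1 = N$)
$b{\left(V \right)} = 3 V^{2}$ ($b{\left(V \right)} = V 3 V = 3 V^{2}$)
$3 \left(b{\left(-2 \right)} + 5 c{\left(3 \right)} 2\right) = 3 \left(3 \left(-2\right)^{2} + 5 \cdot 3 \sqrt{3} \cdot 2\right) = 3 \left(3 \cdot 4 + 15 \sqrt{3} \cdot 2\right) = 3 \left(12 + 30 \sqrt{3}\right) = 36 + 90 \sqrt{3}$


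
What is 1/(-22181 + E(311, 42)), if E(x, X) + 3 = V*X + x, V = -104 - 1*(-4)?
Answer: -1/26073 ≈ -3.8354e-5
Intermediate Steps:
V = -100 (V = -104 + 4 = -100)
E(x, X) = -3 + x - 100*X (E(x, X) = -3 + (-100*X + x) = -3 + (x - 100*X) = -3 + x - 100*X)
1/(-22181 + E(311, 42)) = 1/(-22181 + (-3 + 311 - 100*42)) = 1/(-22181 + (-3 + 311 - 4200)) = 1/(-22181 - 3892) = 1/(-26073) = -1/26073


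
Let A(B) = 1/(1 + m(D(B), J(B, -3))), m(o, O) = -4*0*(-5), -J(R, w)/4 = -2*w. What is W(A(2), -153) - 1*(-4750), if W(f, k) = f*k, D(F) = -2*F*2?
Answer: 4597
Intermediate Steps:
J(R, w) = 8*w (J(R, w) = -(-8)*w = 8*w)
D(F) = -4*F
m(o, O) = 0 (m(o, O) = 0*(-5) = 0)
A(B) = 1 (A(B) = 1/(1 + 0) = 1/1 = 1)
W(A(2), -153) - 1*(-4750) = 1*(-153) - 1*(-4750) = -153 + 4750 = 4597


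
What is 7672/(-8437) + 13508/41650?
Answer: -102785902/175700525 ≈ -0.58501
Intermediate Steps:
7672/(-8437) + 13508/41650 = 7672*(-1/8437) + 13508*(1/41650) = -7672/8437 + 6754/20825 = -102785902/175700525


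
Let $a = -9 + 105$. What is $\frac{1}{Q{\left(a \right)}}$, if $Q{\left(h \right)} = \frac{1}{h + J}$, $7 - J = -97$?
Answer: $200$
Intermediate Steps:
$J = 104$ ($J = 7 - -97 = 7 + 97 = 104$)
$a = 96$
$Q{\left(h \right)} = \frac{1}{104 + h}$ ($Q{\left(h \right)} = \frac{1}{h + 104} = \frac{1}{104 + h}$)
$\frac{1}{Q{\left(a \right)}} = \frac{1}{\frac{1}{104 + 96}} = \frac{1}{\frac{1}{200}} = 200$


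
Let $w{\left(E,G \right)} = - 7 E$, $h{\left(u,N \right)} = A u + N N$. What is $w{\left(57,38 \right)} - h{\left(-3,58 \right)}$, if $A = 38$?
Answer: $-3649$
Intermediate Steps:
$h{\left(u,N \right)} = N^{2} + 38 u$ ($h{\left(u,N \right)} = 38 u + N N = 38 u + N^{2} = N^{2} + 38 u$)
$w{\left(57,38 \right)} - h{\left(-3,58 \right)} = \left(-7\right) 57 - \left(58^{2} + 38 \left(-3\right)\right) = -399 - \left(3364 - 114\right) = -399 - 3250 = -3649$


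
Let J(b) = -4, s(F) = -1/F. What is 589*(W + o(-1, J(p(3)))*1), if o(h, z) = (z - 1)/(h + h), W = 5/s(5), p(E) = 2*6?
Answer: -26505/2 ≈ -13253.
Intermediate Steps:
p(E) = 12
W = -25 (W = 5/((-1/5)) = 5/((-1*⅕)) = 5/(-⅕) = 5*(-5) = -25)
o(h, z) = (-1 + z)/(2*h) (o(h, z) = (-1 + z)/((2*h)) = (-1 + z)*(1/(2*h)) = (-1 + z)/(2*h))
589*(W + o(-1, J(p(3)))*1) = 589*(-25 + ((½)*(-1 - 4)/(-1))*1) = 589*(-25 + ((½)*(-1)*(-5))*1) = 589*(-25 + (5/2)*1) = 589*(-25 + 5/2) = 589*(-45/2) = -26505/2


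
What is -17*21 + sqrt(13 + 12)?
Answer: -352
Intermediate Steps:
-17*21 + sqrt(13 + 12) = -357 + sqrt(25) = -357 + 5 = -352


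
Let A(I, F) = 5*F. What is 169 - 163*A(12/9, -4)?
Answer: 3429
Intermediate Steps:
169 - 163*A(12/9, -4) = 169 - 815*(-4) = 169 - 163*(-20) = 169 + 3260 = 3429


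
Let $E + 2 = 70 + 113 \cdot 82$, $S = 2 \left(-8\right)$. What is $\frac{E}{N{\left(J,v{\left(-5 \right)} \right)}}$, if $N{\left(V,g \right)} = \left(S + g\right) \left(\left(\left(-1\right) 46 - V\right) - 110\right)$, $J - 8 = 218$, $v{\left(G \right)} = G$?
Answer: $\frac{4667}{4011} \approx 1.1635$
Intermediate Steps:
$S = -16$
$E = 9334$ ($E = -2 + \left(70 + 113 \cdot 82\right) = -2 + \left(70 + 9266\right) = -2 + 9336 = 9334$)
$J = 226$ ($J = 8 + 218 = 226$)
$N{\left(V,g \right)} = \left(-156 - V\right) \left(-16 + g\right)$ ($N{\left(V,g \right)} = \left(-16 + g\right) \left(\left(\left(-1\right) 46 - V\right) - 110\right) = \left(-16 + g\right) \left(\left(-46 - V\right) - 110\right) = \left(-16 + g\right) \left(-156 - V\right) = \left(-156 - V\right) \left(-16 + g\right)$)
$\frac{E}{N{\left(J,v{\left(-5 \right)} \right)}} = \frac{9334}{2496 - -780 + 16 \cdot 226 - 226 \left(-5\right)} = \frac{9334}{2496 + 780 + 3616 + 1130} = \frac{9334}{8022} = 9334 \cdot \frac{1}{8022} = \frac{4667}{4011}$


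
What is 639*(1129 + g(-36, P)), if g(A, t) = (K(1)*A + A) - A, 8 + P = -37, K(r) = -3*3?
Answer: 928467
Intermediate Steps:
K(r) = -9
P = -45 (P = -8 - 37 = -45)
g(A, t) = -9*A (g(A, t) = (-9*A + A) - A = -8*A - A = -9*A)
639*(1129 + g(-36, P)) = 639*(1129 - 9*(-36)) = 639*(1129 + 324) = 639*1453 = 928467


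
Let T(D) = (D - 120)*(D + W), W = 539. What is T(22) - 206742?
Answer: -261720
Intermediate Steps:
T(D) = (-120 + D)*(539 + D) (T(D) = (D - 120)*(D + 539) = (-120 + D)*(539 + D))
T(22) - 206742 = (-64680 + 22² + 419*22) - 206742 = (-64680 + 484 + 9218) - 206742 = -54978 - 206742 = -261720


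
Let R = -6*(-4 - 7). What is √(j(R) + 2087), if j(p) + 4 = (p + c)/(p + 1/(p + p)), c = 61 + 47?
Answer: √158333916811/8713 ≈ 45.669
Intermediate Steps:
c = 108
R = 66 (R = -6*(-11) = 66)
j(p) = -4 + (108 + p)/(p + 1/(2*p)) (j(p) = -4 + (p + 108)/(p + 1/(p + p)) = -4 + (108 + p)/(p + 1/(2*p)))
√(j(R) + 2087) = √(2*(-2 - 3*66² + 108*66)/(1 + 2*66²) + 2087) = √(2*(-2 - 3*4356 + 7128)/(1 + 2*4356) + 2087) = √(2*(-2 - 13068 + 7128)/(1 + 8712) + 2087) = √(2*(-5942)/8713 + 2087) = √(2*(1/8713)*(-5942) + 2087) = √(-11884/8713 + 2087) = √(18172147/8713) = √158333916811/8713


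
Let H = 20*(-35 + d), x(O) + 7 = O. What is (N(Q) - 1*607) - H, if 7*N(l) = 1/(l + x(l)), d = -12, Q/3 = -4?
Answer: 72260/217 ≈ 333.00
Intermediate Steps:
Q = -12 (Q = 3*(-4) = -12)
x(O) = -7 + O
N(l) = 1/(7*(-7 + 2*l)) (N(l) = 1/(7*(l + (-7 + l))) = 1/(7*(-7 + 2*l)))
H = -940 (H = 20*(-35 - 12) = 20*(-47) = -940)
(N(Q) - 1*607) - H = (1/(7*(-7 + 2*(-12))) - 1*607) - 1*(-940) = (1/(7*(-7 - 24)) - 607) + 940 = ((1/7)/(-31) - 607) + 940 = ((1/7)*(-1/31) - 607) + 940 = (-1/217 - 607) + 940 = -131720/217 + 940 = 72260/217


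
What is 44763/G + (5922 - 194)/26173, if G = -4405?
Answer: -1146350159/115292065 ≈ -9.9430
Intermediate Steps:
44763/G + (5922 - 194)/26173 = 44763/(-4405) + (5922 - 194)/26173 = 44763*(-1/4405) + 5728*(1/26173) = -44763/4405 + 5728/26173 = -1146350159/115292065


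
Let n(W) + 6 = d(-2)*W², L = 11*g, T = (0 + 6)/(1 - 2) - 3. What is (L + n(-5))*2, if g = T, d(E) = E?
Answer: -310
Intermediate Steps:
T = -9 (T = 6/(-1) - 3 = 6*(-1) - 3 = -6 - 3 = -9)
g = -9
L = -99 (L = 11*(-9) = -99)
n(W) = -6 - 2*W²
(L + n(-5))*2 = (-99 + (-6 - 2*(-5)²))*2 = (-99 + (-6 - 2*25))*2 = (-99 + (-6 - 50))*2 = (-99 - 56)*2 = -155*2 = -310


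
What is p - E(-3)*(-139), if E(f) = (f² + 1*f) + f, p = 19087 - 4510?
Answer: 14994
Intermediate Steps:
p = 14577
E(f) = f² + 2*f (E(f) = (f² + f) + f = (f + f²) + f = f² + 2*f)
p - E(-3)*(-139) = 14577 - (-3*(2 - 3))*(-139) = 14577 - (-3*(-1))*(-139) = 14577 - 3*(-139) = 14577 - 1*(-417) = 14577 + 417 = 14994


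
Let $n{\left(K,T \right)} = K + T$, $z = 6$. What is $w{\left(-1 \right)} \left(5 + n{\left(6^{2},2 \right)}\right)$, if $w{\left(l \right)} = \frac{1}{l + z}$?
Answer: $\frac{43}{5} \approx 8.6$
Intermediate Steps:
$w{\left(l \right)} = \frac{1}{6 + l}$ ($w{\left(l \right)} = \frac{1}{l + 6} = \frac{1}{6 + l}$)
$w{\left(-1 \right)} \left(5 + n{\left(6^{2},2 \right)}\right) = \frac{5 + \left(6^{2} + 2\right)}{6 - 1} = \frac{5 + \left(36 + 2\right)}{5} = \frac{5 + 38}{5} = \frac{1}{5} \cdot 43 = \frac{43}{5}$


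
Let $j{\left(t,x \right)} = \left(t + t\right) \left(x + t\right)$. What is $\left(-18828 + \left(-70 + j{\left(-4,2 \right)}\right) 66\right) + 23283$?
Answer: $891$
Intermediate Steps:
$j{\left(t,x \right)} = 2 t \left(t + x\right)$
$\left(-18828 + \left(-70 + j{\left(-4,2 \right)}\right) 66\right) + 23283 = \left(-18828 + \left(-70 + 2 \left(-4\right) \left(-4 + 2\right)\right) 66\right) + 23283 = \left(-18828 + \left(-70 + 2 \left(-4\right) \left(-2\right)\right) 66\right) + 23283 = \left(-18828 + \left(-70 + 16\right) 66\right) + 23283 = \left(-18828 - 3564\right) + 23283 = -22392 + 23283 = 891$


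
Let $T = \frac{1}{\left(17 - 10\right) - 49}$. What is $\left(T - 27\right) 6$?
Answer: $- \frac{1135}{7} \approx -162.14$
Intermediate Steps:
$T = - \frac{1}{42}$ ($T = \frac{1}{\left(17 - 10\right) - 49} = \frac{1}{7 - 49} = \frac{1}{-42} = - \frac{1}{42} \approx -0.02381$)
$\left(T - 27\right) 6 = \left(- \frac{1}{42} - 27\right) 6 = \left(- \frac{1135}{42}\right) 6 = - \frac{1135}{7}$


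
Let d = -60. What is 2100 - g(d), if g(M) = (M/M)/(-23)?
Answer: 48301/23 ≈ 2100.0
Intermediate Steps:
g(M) = -1/23 (g(M) = 1*(-1/23) = -1/23)
2100 - g(d) = 2100 - 1*(-1/23) = 2100 + 1/23 = 48301/23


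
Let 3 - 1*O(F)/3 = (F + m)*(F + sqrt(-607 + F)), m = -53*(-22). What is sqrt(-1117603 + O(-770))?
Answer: sqrt(-202834 - 10692*I*sqrt(17)) ≈ 48.659 - 452.99*I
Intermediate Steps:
m = 1166
O(F) = 9 - 3*(1166 + F)*(F + sqrt(-607 + F)) (O(F) = 9 - 3*(F + 1166)*(F + sqrt(-607 + F)) = 9 - 3*(1166 + F)*(F + sqrt(-607 + F)))
sqrt(-1117603 + O(-770)) = sqrt(-1117603 + (9 - 3498*(-770) - 3498*sqrt(-607 - 770) - 3*(-770)**2 - 3*(-770)*sqrt(-607 - 770))) = sqrt(-1117603 + (9 + 2693460 - 31482*I*sqrt(17) - 3*592900 - 3*(-770)*sqrt(-1377))) = sqrt(-1117603 + (9 + 2693460 - 31482*I*sqrt(17) - 1778700 - 3*(-770)*9*I*sqrt(17))) = sqrt(-1117603 + (9 + 2693460 - 31482*I*sqrt(17) - 1778700 + 20790*I*sqrt(17))) = sqrt(-1117603 + (914769 - 10692*I*sqrt(17))) = sqrt(-202834 - 10692*I*sqrt(17))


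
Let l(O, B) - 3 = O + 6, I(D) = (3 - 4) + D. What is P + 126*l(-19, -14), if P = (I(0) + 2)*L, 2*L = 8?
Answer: -1256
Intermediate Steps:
I(D) = -1 + D
l(O, B) = 9 + O (l(O, B) = 3 + (O + 6) = 3 + (6 + O) = 9 + O)
L = 4 (L = (½)*8 = 4)
P = 4 (P = ((-1 + 0) + 2)*4 = (-1 + 2)*4 = 1*4 = 4)
P + 126*l(-19, -14) = 4 + 126*(9 - 19) = 4 + 126*(-10) = 4 - 1260 = -1256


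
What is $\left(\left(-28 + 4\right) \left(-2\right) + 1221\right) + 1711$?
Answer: $2980$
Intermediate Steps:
$\left(\left(-28 + 4\right) \left(-2\right) + 1221\right) + 1711 = \left(\left(-24\right) \left(-2\right) + 1221\right) + 1711 = \left(48 + 1221\right) + 1711 = 1269 + 1711 = 2980$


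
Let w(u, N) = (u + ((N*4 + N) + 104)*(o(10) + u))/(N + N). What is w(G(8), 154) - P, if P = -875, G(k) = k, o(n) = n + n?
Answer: 73495/77 ≈ 954.48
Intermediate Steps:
o(n) = 2*n
w(u, N) = (u + (20 + u)*(104 + 5*N))/(2*N) (w(u, N) = (u + ((N*4 + N) + 104)*(2*10 + u))/(N + N) = (u + ((4*N + N) + 104)*(20 + u))/((2*N)) = (u + (5*N + 104)*(20 + u))*(1/(2*N)) = (u + (104 + 5*N)*(20 + u))*(1/(2*N)) = (u + (20 + u)*(104 + 5*N))*(1/(2*N)) = (u + (20 + u)*(104 + 5*N))/(2*N))
w(G(8), 154) - P = (5/2)*(416 + 21*8 + 154*(20 + 8))/154 - 1*(-875) = (5/2)*(1/154)*(416 + 168 + 154*28) + 875 = (5/2)*(1/154)*(416 + 168 + 4312) + 875 = (5/2)*(1/154)*4896 + 875 = 6120/77 + 875 = 73495/77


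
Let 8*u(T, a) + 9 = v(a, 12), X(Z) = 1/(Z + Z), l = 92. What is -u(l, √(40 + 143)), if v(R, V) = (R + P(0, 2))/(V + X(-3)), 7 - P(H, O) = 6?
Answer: 633/568 - 3*√183/284 ≈ 0.97154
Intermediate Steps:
P(H, O) = 1 (P(H, O) = 7 - 1*6 = 7 - 6 = 1)
X(Z) = 1/(2*Z)
v(R, V) = (1 + R)/(-⅙ + V) (v(R, V) = (R + 1)/(V + (½)/(-3)) = (1 + R)/(V + (½)*(-⅓)) = (1 + R)/(V - ⅙) = (1 + R)/(-⅙ + V))
u(T, a) = -633/568 + 3*a/284 (u(T, a) = -9/8 + (6*(1 + a)/(-1 + 6*12))/8 = -9/8 + (6*(1 + a)/(-1 + 72))/8 = -9/8 + (6*(1 + a)/71)/8 = -9/8 + (6*(1/71)*(1 + a))/8 = -9/8 + (6/71 + 6*a/71)/8 = -9/8 + (3/284 + 3*a/284) = -633/568 + 3*a/284)
-u(l, √(40 + 143)) = -(-633/568 + 3*√(40 + 143)/284) = -(-633/568 + 3*√183/284) = 633/568 - 3*√183/284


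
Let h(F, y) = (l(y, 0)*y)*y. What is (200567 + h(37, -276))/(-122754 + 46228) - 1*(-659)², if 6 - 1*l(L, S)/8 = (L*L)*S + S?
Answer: -33237644821/76526 ≈ -4.3433e+5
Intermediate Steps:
l(L, S) = 48 - 8*S - 8*S*L² (l(L, S) = 48 - 8*((L*L)*S + S) = 48 - 8*(L²*S + S) = 48 - 8*(S*L² + S) = 48 - 8*(S + S*L²) = 48 + (-8*S - 8*S*L²) = 48 - 8*S - 8*S*L²)
h(F, y) = 48*y² (h(F, y) = ((48 - 8*0 - 8*0*y²)*y)*y = ((48 + 0 + 0)*y)*y = (48*y)*y = 48*y²)
(200567 + h(37, -276))/(-122754 + 46228) - 1*(-659)² = (200567 + 48*(-276)²)/(-122754 + 46228) - 1*(-659)² = (200567 + 48*76176)/(-76526) - 1*434281 = (200567 + 3656448)*(-1/76526) - 434281 = 3857015*(-1/76526) - 434281 = -3857015/76526 - 434281 = -33237644821/76526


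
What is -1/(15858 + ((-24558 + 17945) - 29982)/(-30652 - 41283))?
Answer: -14387/228156365 ≈ -6.3058e-5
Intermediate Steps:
-1/(15858 + ((-24558 + 17945) - 29982)/(-30652 - 41283)) = -1/(15858 + (-6613 - 29982)/(-71935)) = -1/(15858 - 36595*(-1/71935)) = -1/(15858 + 7319/14387) = -1/228156365/14387 = -1*14387/228156365 = -14387/228156365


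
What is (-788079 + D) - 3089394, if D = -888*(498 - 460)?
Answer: -3911217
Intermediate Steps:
D = -33744 (D = -888*38 = -33744)
(-788079 + D) - 3089394 = (-788079 - 33744) - 3089394 = -821823 - 3089394 = -3911217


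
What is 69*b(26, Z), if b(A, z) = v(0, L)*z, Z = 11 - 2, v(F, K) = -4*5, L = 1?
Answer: -12420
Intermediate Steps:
v(F, K) = -20
Z = 9
b(A, z) = -20*z
69*b(26, Z) = 69*(-20*9) = 69*(-180) = -12420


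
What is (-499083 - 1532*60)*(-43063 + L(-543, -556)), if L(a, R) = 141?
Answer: 25367030766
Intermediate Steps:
(-499083 - 1532*60)*(-43063 + L(-543, -556)) = (-499083 - 1532*60)*(-43063 + 141) = (-499083 - 91920)*(-42922) = -591003*(-42922) = 25367030766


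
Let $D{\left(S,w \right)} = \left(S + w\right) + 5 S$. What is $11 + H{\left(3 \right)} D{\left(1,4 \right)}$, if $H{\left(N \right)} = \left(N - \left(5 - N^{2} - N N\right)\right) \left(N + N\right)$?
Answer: $971$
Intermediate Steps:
$D{\left(S,w \right)} = w + 6 S$
$H{\left(N \right)} = 2 N \left(-5 + N + 2 N^{2}\right)$ ($H{\left(N \right)} = \left(N + \left(\left(N^{2} + N^{2}\right) - 5\right)\right) 2 N = \left(N + \left(2 N^{2} - 5\right)\right) 2 N = \left(N + \left(-5 + 2 N^{2}\right)\right) 2 N = \left(-5 + N + 2 N^{2}\right) 2 N = 2 N \left(-5 + N + 2 N^{2}\right)$)
$11 + H{\left(3 \right)} D{\left(1,4 \right)} = 11 + 2 \cdot 3 \left(-5 + 3 + 2 \cdot 3^{2}\right) \left(4 + 6 \cdot 1\right) = 11 + 2 \cdot 3 \left(-5 + 3 + 2 \cdot 9\right) \left(4 + 6\right) = 11 + 2 \cdot 3 \left(-5 + 3 + 18\right) 10 = 11 + 2 \cdot 3 \cdot 16 \cdot 10 = 11 + 96 \cdot 10 = 11 + 960 = 971$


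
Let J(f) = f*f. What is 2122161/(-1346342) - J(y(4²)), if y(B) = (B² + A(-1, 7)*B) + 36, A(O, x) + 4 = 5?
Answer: -127721509649/1346342 ≈ -94866.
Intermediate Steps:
A(O, x) = 1 (A(O, x) = -4 + 5 = 1)
y(B) = 36 + B + B² (y(B) = (B² + 1*B) + 36 = (B² + B) + 36 = (B + B²) + 36 = 36 + B + B²)
J(f) = f²
2122161/(-1346342) - J(y(4²)) = 2122161/(-1346342) - (36 + 4² + (4²)²)² = 2122161*(-1/1346342) - (36 + 16 + 16²)² = -2122161/1346342 - (36 + 16 + 256)² = -2122161/1346342 - 1*308² = -2122161/1346342 - 1*94864 = -2122161/1346342 - 94864 = -127721509649/1346342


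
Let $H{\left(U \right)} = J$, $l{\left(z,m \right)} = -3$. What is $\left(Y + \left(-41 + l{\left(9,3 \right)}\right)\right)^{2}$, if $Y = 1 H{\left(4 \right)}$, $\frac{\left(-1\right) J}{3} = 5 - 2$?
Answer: $2809$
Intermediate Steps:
$J = -9$ ($J = - 3 \left(5 - 2\right) = \left(-3\right) 3 = -9$)
$H{\left(U \right)} = -9$
$Y = -9$ ($Y = 1 \left(-9\right) = -9$)
$\left(Y + \left(-41 + l{\left(9,3 \right)}\right)\right)^{2} = \left(-9 - 44\right)^{2} = \left(-53\right)^{2} = 2809$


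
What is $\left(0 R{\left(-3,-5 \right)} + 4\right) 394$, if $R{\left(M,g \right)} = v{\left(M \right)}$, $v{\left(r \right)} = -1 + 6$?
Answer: $1576$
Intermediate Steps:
$v{\left(r \right)} = 5$
$R{\left(M,g \right)} = 5$
$\left(0 R{\left(-3,-5 \right)} + 4\right) 394 = \left(0 \cdot 5 + 4\right) 394 = \left(0 + 4\right) 394 = 4 \cdot 394 = 1576$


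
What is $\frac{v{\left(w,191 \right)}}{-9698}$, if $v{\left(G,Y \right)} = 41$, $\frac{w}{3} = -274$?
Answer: $- \frac{41}{9698} \approx -0.0042277$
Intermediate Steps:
$w = -822$ ($w = 3 \left(-274\right) = -822$)
$\frac{v{\left(w,191 \right)}}{-9698} = \frac{41}{-9698} = 41 \left(- \frac{1}{9698}\right) = - \frac{41}{9698}$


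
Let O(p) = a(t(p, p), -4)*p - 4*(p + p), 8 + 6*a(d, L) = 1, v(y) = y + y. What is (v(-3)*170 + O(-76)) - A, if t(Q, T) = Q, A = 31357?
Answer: -95041/3 ≈ -31680.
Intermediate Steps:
v(y) = 2*y
a(d, L) = -7/6 (a(d, L) = -4/3 + (⅙)*1 = -4/3 + ⅙ = -7/6)
O(p) = -55*p/6 (O(p) = -7*p/6 - 4*(p + p) = -7*p/6 - 8*p = -55*p/6)
(v(-3)*170 + O(-76)) - A = ((2*(-3))*170 - 55/6*(-76)) - 1*31357 = (-6*170 + 2090/3) - 31357 = (-1020 + 2090/3) - 31357 = -970/3 - 31357 = -95041/3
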